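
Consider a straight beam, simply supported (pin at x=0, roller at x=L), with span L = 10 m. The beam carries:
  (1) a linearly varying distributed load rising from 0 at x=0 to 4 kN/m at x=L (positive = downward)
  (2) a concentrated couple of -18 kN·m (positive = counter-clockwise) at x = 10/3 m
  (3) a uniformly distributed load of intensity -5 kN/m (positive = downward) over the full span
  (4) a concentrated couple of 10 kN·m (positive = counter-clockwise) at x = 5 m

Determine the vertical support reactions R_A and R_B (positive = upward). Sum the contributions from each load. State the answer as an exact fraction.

R_A = -287/15 kN, R_B = -163/15 kN

Load 1 — triangular load w₀=4 kN/m (0→w₀ over full span):
  R_A = w₀L/6 = 4·10/6 = 20/3 kN
  R_B = w₀L/3 = 4·10/3 = 40/3 kN
Load 2 — applied couple M₀=-18 kN·m at a=10/3 m (b=L-a=20/3):
  R_A = M₀/L = (-18)/10 = -9/5 kN
  R_B = -M₀/L = -(-18)/10 = 9/5 kN
Load 3 — uniform load w=-5 kN/m over full span:
  R_A = wL/2 = (-5)·10/2 = -25 kN
  R_B = wL/2 = (-5)·10/2 = -25 kN
Load 4 — applied couple M₀=10 kN·m at a=5 m (b=L-a=5):
  R_A = M₀/L = 10/10 = 1 kN
  R_B = -M₀/L = -10/10 = -1 kN
Superposition: R_A = -287/15 kN, R_B = -163/15 kN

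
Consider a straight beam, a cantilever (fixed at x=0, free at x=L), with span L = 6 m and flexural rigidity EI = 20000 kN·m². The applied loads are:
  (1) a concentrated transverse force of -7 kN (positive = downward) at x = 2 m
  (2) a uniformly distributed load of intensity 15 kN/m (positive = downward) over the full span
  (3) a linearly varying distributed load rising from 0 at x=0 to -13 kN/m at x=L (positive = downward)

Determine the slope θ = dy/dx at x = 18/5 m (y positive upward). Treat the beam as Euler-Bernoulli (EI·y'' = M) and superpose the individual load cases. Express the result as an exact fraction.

θ(18/5) = -104623/12500000 rad

Load 1 — point force P=-7 kN at a=2 m (b=L-a=4):
  θ_1 = -Pa²/(2EI)  [x>a] = -(-7)·2²/(2·20000) = 7/10000 rad
Load 2 — uniform load w=15 kN/m over full span:
  θ_2 = -wx(x²-3Lx+3L²)/(6EI) = -15·(18/5)·((18/5)²-3·6·(18/5)+3·6²)/(6·20000) = -3159/125000 rad
Load 3 — triangular load w₀=-13 kN/m (0→w₀ over full span):
  θ_3 = (w₀Lx²/4-w₀L²x/3-w₀x⁴/(24L))/EI = ((-13)·6·(18/5)²/4-(-13)·6²·(18/5)/3-(-13)·(18/5)⁴/(24·6))/20000 = 202527/12500000 rad
Superposition: θ = Σ θ_i = -104623/12500000 rad ≈ -0.008370 rad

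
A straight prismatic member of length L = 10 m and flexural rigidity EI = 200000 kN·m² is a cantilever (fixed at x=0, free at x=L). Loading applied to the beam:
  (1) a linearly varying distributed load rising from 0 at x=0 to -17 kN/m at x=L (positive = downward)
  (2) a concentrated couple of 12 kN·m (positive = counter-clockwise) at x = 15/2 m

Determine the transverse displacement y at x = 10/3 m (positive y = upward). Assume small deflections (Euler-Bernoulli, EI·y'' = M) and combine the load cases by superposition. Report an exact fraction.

y(10/3) = 39307/2916000 m

Load 1 — triangular load w₀=-17 kN/m (0→w₀ over full span):
  y_1 = (w₀Lx³/12-w₀L²x²/6-w₀x⁵/(120L))/EI = ((-17)·10·(10/3)³/12-(-17)·10²·(10/3)²/6-(-17)·(10/3)⁵/(120·10))/200000 = 7667/583200 m
Load 2 — applied couple M₀=12 kN·m at a=15/2 m (b=L-a=5/2):
  y_2 = M₀x²/(2EI)  [x≤a] = 12·(10/3)²/(2·200000) = 1/3000 m
Superposition: y = Σ y_i = 39307/2916000 m ≈ 0.013480 m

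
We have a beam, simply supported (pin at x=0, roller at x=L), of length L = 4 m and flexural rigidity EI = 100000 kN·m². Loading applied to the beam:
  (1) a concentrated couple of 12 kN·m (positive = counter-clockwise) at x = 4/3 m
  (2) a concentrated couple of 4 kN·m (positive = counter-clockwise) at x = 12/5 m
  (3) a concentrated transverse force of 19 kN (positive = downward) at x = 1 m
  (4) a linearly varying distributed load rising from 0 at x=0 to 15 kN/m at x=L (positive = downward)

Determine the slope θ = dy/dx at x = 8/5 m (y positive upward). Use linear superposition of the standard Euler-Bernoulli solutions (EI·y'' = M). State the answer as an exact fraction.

θ(8/5) = -16487/300000000 rad

Load 1 — applied couple M₀=12 kN·m at a=4/3 m (b=L-a=8/3):
  θ_1 = (M₀x²/(2L)-M₀(x-a)+C₁)/EI  [x>a] with C₁=M₀(3b²-L²)/(6L)=8/3 = (12·(8/5)²/(2·4)-12·((8/5)-(4/3))+(8/3))/100000 = 31/937500 rad
Load 2 — applied couple M₀=4 kN·m at a=12/5 m (b=L-a=8/5):
  θ_2 = (M₀x²/(2L)+C₁)/EI  [x≤a] with C₁=M₀(3b²-L²)/(6L)=-104/75 = (4·(8/5)²/(2·4)+(-104/75))/100000 = -1/937500 rad
Load 3 — point force P=19 kN at a=1 m (b=L-a=3):
  θ_3 = -Pa(2L²-6Lx+3x²+a²)/(6LEI)  [x>a] = -19·1·(2·4²-6·4·(8/5)+3·(8/5)²+1²)/(6·4·100000) = -361/20000000 rad
Load 4 — triangular load w₀=15 kN/m (0→w₀ over full span):
  θ_4 = -w₀(7L⁴-30L²x²+15x⁴)/(360LEI) = -15·(7·4⁴-30·4²·(8/5)²+15·(8/5)⁴)/(360·4·100000) = -323/4687500 rad
Superposition: θ = Σ θ_i = -16487/300000000 rad ≈ -0.000055 rad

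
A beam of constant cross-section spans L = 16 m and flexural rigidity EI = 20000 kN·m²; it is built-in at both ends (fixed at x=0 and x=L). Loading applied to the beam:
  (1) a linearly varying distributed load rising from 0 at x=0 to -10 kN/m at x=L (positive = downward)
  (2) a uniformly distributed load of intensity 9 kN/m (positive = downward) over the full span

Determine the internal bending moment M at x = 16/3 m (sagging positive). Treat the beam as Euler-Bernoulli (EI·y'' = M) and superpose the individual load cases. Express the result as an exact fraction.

M(16/3) = 3008/81 kN·m

Load 1 — triangular load w₀=-10 kN/m (0→w₀ over full span):
  M_1 = 3w₀Lx/20 - w₀L²/30 - w₀x³/(6L) = 3·(-10)·16·(16/3)/20 - (-10)·16²/30 - (-10)·(16/3)³/(6·16) = -2176/81 kN·m
Load 2 — uniform load w=9 kN/m over full span:
  M_2 = wLx/2 - wL²/12 - wx²/2 = 9·16·(16/3)/2 - 9·16²/12 - 9·(16/3)²/2 = 64 kN·m
Superposition: M = Σ M_i = 3008/81 kN·m ≈ 37.135802 kN·m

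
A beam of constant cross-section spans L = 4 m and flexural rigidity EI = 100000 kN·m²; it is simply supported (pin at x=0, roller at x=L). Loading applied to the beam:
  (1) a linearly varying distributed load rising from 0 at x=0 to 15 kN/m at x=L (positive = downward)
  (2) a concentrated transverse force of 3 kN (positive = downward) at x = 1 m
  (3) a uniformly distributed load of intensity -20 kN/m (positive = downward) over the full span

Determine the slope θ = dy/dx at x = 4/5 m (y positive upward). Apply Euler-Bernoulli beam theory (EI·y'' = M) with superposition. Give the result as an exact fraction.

θ(4/5) = 74413/300000000 rad

Load 1 — triangular load w₀=15 kN/m (0→w₀ over full span):
  θ_1 = -w₀(7L⁴-30L²x²+15x⁴)/(360LEI) = -15·(7·4⁴-30·4²·(4/5)²+15·(4/5)⁴)/(360·4·100000) = -182/1171875 rad
Load 2 — point force P=3 kN at a=1 m (b=L-a=3):
  θ_2 = -Pb(L²-b²-3x²)/(6LEI)  [x≤a] = -3·3·(4²-3²-3·(4/5)²)/(6·4·100000) = -381/20000000 rad
Load 3 — uniform load w=-20 kN/m over full span:
  θ_3 = -w(L³-6Lx²+4x³)/(24EI) = -(-20)·(4³-6·4·(4/5)²+4·(4/5)³)/(24·100000) = 33/78125 rad
Superposition: θ = Σ θ_i = 74413/300000000 rad ≈ 0.000248 rad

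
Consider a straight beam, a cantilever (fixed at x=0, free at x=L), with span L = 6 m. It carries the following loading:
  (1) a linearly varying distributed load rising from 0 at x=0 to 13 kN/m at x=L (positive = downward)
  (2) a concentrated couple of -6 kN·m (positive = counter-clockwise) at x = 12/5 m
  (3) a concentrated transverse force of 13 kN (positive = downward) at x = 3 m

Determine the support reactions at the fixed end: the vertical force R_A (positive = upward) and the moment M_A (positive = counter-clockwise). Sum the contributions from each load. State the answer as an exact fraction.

R_A = 52 kN, M_A = 201 kN·m

Load 1 — triangular load w₀=13 kN/m (0→w₀ over full span):
  R_A = w₀L/2 = 13·6/2 = 39 kN
  M_A = w₀L²/3 = 13·6²/3 = 156 kN·m
Load 2 — applied couple M₀=-6 kN·m at a=12/5 m (b=L-a=18/5):
  R_A = 0 kN
  M_A = -M₀ = -(-6) = 6 kN·m
Load 3 — point force P=13 kN at a=3 m (b=L-a=3):
  R_A = P = 13 kN
  M_A = Pa = 13·3 = 39 kN·m
Superposition: R_A = 52 kN, M_A = 201 kN·m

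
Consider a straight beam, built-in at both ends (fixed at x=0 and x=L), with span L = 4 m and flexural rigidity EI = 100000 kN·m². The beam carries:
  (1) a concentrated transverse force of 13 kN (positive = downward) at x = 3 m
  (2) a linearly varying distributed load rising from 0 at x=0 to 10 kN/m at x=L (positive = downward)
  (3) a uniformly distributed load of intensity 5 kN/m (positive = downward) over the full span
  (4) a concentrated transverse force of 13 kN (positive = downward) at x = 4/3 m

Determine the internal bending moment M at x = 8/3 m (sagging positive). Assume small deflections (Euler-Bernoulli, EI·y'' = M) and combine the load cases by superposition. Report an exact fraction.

Load 1 — point force P=13 kN at a=3 m (b=L-a=1):
  M_1 = Pb²(3a+b)x/L³ - Pab²/L²  [x≤a] = 13·1²·(3·3+1)·(8/3)/4³ - 13·3·1²/4² = 143/48 kN·m
Load 2 — triangular load w₀=10 kN/m (0→w₀ over full span):
  M_2 = 3w₀Lx/20 - w₀L²/30 - w₀x³/(6L) = 3·10·4·(8/3)/20 - 10·4²/30 - 10·(8/3)³/(6·4) = 224/81 kN·m
Load 3 — uniform load w=5 kN/m over full span:
  M_3 = wLx/2 - wL²/12 - wx²/2 = 5·4·(8/3)/2 - 5·4²/12 - 5·(8/3)²/2 = 20/9 kN·m
Load 4 — point force P=13 kN at a=4/3 m (b=L-a=8/3):
  M_4 = Pa²(a+3b)(L-x)/L³ - Pa²b/L²  [x>a] = 13·(4/3)²·((4/3)+3·(8/3))·(4-(8/3))/4³ - 13·(4/3)²·(8/3)/4² = 52/81 kN·m
Superposition: M = Σ M_i = 3719/432 kN·m ≈ 8.608796 kN·m

M(8/3) = 3719/432 kN·m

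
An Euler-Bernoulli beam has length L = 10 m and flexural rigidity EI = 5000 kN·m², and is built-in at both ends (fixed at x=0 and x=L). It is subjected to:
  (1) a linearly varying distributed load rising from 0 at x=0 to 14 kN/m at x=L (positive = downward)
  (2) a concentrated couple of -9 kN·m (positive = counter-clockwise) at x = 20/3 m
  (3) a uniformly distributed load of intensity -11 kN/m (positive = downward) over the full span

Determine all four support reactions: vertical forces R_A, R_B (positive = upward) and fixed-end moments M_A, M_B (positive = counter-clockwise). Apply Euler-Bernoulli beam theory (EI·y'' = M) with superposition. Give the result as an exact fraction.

R_A = -176/5 kN, M_A = -48 kN·m, R_B = -24/5 kN, M_B = 65/3 kN·m

Load 1 — triangular load w₀=14 kN/m (0→w₀ over full span):
  R_A = 3w₀L/20 = 3·14·10/20 = 21 kN
  M_A = w₀L²/30 = 14·10²/30 = 140/3 kN·m
  R_B = 7w₀L/20 = 7·14·10/20 = 49 kN
  M_B = -w₀L²/20 = -14·10²/20 = -70 kN·m
Load 2 — applied couple M₀=-9 kN·m at a=20/3 m (b=L-a=10/3):
  R_A = 6M₀ab/L³ = 6·(-9)·(20/3)·(10/3)/10³ = -6/5 kN
  M_A = M₀b(2a-b)/L² = (-9)·(10/3)·(2·(20/3)-(10/3))/10² = -3 kN·m
  R_B = -6M₀ab/L³ = -6·(-9)·(20/3)·(10/3)/10³ = 6/5 kN
  M_B = M₀a(2b-a)/L² = (-9)·(20/3)·(2·(10/3)-(20/3))/10² = 0 kN·m
Load 3 — uniform load w=-11 kN/m over full span:
  R_A = wL/2 = (-11)·10/2 = -55 kN
  M_A = wL²/12 = (-11)·10²/12 = -275/3 kN·m
  R_B = wL/2 = (-11)·10/2 = -55 kN
  M_B = -wL²/12 = -(-11)·10²/12 = 275/3 kN·m
Superposition: R_A = -176/5 kN, M_A = -48 kN·m, R_B = -24/5 kN, M_B = 65/3 kN·m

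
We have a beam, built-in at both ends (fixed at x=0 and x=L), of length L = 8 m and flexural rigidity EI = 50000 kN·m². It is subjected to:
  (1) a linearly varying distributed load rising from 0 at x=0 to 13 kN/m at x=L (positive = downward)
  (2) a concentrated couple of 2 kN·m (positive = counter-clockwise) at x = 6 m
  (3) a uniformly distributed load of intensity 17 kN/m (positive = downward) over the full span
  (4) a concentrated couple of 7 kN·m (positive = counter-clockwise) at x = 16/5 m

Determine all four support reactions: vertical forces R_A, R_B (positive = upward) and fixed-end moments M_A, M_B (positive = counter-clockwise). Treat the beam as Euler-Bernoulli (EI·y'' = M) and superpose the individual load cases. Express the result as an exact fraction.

R_A = 68113/800 kN, M_A = 23973/200 kN·m, R_B = 82287/800 kN, M_B = -78241/600 kN·m

Load 1 — triangular load w₀=13 kN/m (0→w₀ over full span):
  R_A = 3w₀L/20 = 3·13·8/20 = 78/5 kN
  M_A = w₀L²/30 = 13·8²/30 = 416/15 kN·m
  R_B = 7w₀L/20 = 7·13·8/20 = 182/5 kN
  M_B = -w₀L²/20 = -13·8²/20 = -208/5 kN·m
Load 2 — applied couple M₀=2 kN·m at a=6 m (b=L-a=2):
  R_A = 6M₀ab/L³ = 6·2·6·2/8³ = 9/32 kN
  M_A = M₀b(2a-b)/L² = 2·2·(2·6-2)/8² = 5/8 kN·m
  R_B = -6M₀ab/L³ = -6·2·6·2/8³ = -9/32 kN
  M_B = M₀a(2b-a)/L² = 2·6·(2·2-6)/8² = -3/8 kN·m
Load 3 — uniform load w=17 kN/m over full span:
  R_A = wL/2 = 17·8/2 = 68 kN
  M_A = wL²/12 = 17·8²/12 = 272/3 kN·m
  R_B = wL/2 = 17·8/2 = 68 kN
  M_B = -wL²/12 = -17·8²/12 = -272/3 kN·m
Load 4 — applied couple M₀=7 kN·m at a=16/5 m (b=L-a=24/5):
  R_A = 6M₀ab/L³ = 6·7·(16/5)·(24/5)/8³ = 63/50 kN
  M_A = M₀b(2a-b)/L² = 7·(24/5)·(2·(16/5)-(24/5))/8² = 21/25 kN·m
  R_B = -6M₀ab/L³ = -6·7·(16/5)·(24/5)/8³ = -63/50 kN
  M_B = M₀a(2b-a)/L² = 7·(16/5)·(2·(24/5)-(16/5))/8² = 56/25 kN·m
Superposition: R_A = 68113/800 kN, M_A = 23973/200 kN·m, R_B = 82287/800 kN, M_B = -78241/600 kN·m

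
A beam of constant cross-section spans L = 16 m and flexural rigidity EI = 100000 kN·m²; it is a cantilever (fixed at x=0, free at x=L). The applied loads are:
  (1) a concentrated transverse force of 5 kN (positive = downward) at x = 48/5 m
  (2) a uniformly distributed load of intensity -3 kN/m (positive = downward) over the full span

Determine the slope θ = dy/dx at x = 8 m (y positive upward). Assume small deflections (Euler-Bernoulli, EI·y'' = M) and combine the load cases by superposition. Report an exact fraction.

θ(8) = 49/3125 rad

Load 1 — point force P=5 kN at a=48/5 m (b=L-a=32/5):
  θ_1 = -Px(2a-x)/(2EI)  [x≤a] = -5·8·(2·(48/5)-8)/(2·100000) = -7/3125 rad
Load 2 — uniform load w=-3 kN/m over full span:
  θ_2 = -wx(x²-3Lx+3L²)/(6EI) = -(-3)·8·(8²-3·16·8+3·16²)/(6·100000) = 56/3125 rad
Superposition: θ = Σ θ_i = 49/3125 rad ≈ 0.015680 rad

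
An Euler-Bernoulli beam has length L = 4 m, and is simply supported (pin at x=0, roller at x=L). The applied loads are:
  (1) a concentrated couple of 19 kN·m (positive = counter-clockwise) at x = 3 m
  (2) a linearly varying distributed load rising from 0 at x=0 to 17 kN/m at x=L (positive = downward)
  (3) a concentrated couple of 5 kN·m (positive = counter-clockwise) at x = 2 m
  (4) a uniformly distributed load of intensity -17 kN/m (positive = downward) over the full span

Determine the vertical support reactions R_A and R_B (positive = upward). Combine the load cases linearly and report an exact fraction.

R_A = -50/3 kN, R_B = -52/3 kN

Load 1 — applied couple M₀=19 kN·m at a=3 m (b=L-a=1):
  R_A = M₀/L = 19/4 kN
  R_B = -M₀/L = -19/4 kN
Load 2 — triangular load w₀=17 kN/m (0→w₀ over full span):
  R_A = w₀L/6 = 17·4/6 = 34/3 kN
  R_B = w₀L/3 = 17·4/3 = 68/3 kN
Load 3 — applied couple M₀=5 kN·m at a=2 m (b=L-a=2):
  R_A = M₀/L = 5/4 kN
  R_B = -M₀/L = -5/4 kN
Load 4 — uniform load w=-17 kN/m over full span:
  R_A = wL/2 = (-17)·4/2 = -34 kN
  R_B = wL/2 = (-17)·4/2 = -34 kN
Superposition: R_A = -50/3 kN, R_B = -52/3 kN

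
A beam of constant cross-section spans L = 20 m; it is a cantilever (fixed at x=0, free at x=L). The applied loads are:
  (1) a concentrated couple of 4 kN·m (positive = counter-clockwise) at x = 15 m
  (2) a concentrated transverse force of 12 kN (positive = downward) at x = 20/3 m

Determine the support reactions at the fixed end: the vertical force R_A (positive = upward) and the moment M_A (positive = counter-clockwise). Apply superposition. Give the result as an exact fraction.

R_A = 12 kN, M_A = 76 kN·m

Load 1 — applied couple M₀=4 kN·m at a=15 m (b=L-a=5):
  R_A = 0 kN
  M_A = -M₀ = -4 kN·m
Load 2 — point force P=12 kN at a=20/3 m (b=L-a=40/3):
  R_A = P = 12 kN
  M_A = Pa = 12·(20/3) = 80 kN·m
Superposition: R_A = 12 kN, M_A = 76 kN·m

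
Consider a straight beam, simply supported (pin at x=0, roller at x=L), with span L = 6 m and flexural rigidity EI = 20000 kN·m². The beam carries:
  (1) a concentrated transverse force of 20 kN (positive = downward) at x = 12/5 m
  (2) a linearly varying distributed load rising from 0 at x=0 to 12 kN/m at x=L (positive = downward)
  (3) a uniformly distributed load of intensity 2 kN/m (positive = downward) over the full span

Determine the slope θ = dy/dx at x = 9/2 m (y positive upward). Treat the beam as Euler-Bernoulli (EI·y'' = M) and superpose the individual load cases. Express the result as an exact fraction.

Load 1 — point force P=20 kN at a=12/5 m (b=L-a=18/5):
  θ_1 = -Pa(2L²-6Lx+3x²+a²)/(6LEI)  [x>a] = -20·(12/5)·(2·6²-6·6·(9/2)+3·(9/2)²+(12/5)²)/(6·6·20000) = 783/500000 rad
Load 2 — triangular load w₀=12 kN/m (0→w₀ over full span):
  θ_2 = -w₀(7L⁴-30L²x²+15x⁴)/(360LEI) = -12·(7·6⁴-30·6²·(9/2)²+15·(9/2)⁴)/(360·6·20000) = 11817/6400000 rad
Load 3 — uniform load w=2 kN/m over full span:
  θ_3 = -w(L³-6Lx²+4x³)/(24EI) = -2·(6³-6·6·(9/2)²+4·(9/2)³)/(24·20000) = 99/160000 rad
Superposition: θ = Σ θ_i = 128997/32000000 rad ≈ 0.004031 rad

θ(9/2) = 128997/32000000 rad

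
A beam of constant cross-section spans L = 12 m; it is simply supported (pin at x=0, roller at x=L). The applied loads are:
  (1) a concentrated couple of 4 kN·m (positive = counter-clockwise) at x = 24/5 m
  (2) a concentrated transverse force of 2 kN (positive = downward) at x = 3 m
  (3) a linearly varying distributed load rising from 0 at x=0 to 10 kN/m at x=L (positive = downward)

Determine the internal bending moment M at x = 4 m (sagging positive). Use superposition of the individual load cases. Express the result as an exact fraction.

Load 1 — applied couple M₀=4 kN·m at a=24/5 m (b=L-a=36/5):
  M_1 = M₀x/L  [x≤a] = 4·4/12 = 4/3 kN·m
Load 2 — point force P=2 kN at a=3 m (b=L-a=9):
  M_2 = Pa(L-x)/L  [x>a] = 2·3·(12-4)/12 = 4 kN·m
Load 3 — triangular load w₀=10 kN/m (0→w₀ over full span):
  M_3 = w₀Lx/6 - w₀x³/(6L) = 10·12·4/6 - 10·4³/(6·12) = 640/9 kN·m
Superposition: M = Σ M_i = 688/9 kN·m ≈ 76.444444 kN·m

M(4) = 688/9 kN·m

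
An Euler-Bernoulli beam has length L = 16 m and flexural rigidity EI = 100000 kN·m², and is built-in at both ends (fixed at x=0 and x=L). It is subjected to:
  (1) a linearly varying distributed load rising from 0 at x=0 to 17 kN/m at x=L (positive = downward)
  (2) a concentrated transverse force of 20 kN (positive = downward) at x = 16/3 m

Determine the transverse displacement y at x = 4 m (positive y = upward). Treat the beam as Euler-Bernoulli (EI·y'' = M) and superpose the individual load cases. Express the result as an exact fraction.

Load 1 — triangular load w₀=17 kN/m (0→w₀ over full span):
  y_1 = -w₀x²(L-x)²(x+2L)/(120LEI) = -17·4²·(16-4)²·(4+2·16)/(120·16·100000) = -459/62500 m
Load 2 — point force P=20 kN at a=16/3 m (b=L-a=32/3):
  y_2 = -Pb²x²(3aL-(3a+b)x)/(6L³EI)  [x≤a] = -20·(32/3)²·4²·(3·(16/3)·16-(3·(16/3)+(32/3))·4)/(6·16³·100000) = -112/50625 m
Superposition: y = Σ y_i = -48379/5062500 m ≈ -0.009556 m

y(4) = -48379/5062500 m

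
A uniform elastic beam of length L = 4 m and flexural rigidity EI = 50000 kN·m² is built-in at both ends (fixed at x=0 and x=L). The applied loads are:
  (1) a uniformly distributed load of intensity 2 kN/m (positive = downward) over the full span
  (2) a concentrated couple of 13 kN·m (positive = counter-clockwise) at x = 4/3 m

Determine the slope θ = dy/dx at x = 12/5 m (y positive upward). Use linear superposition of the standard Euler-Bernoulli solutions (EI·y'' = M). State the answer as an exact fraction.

Load 1 — uniform load w=2 kN/m over full span:
  θ_1 = -wx(L-x)(L-2x)/(12EI) = -2·(12/5)·(4-(12/5))·(4-2·(12/5))/(12·50000) = 4/390625 rad
Load 2 — applied couple M₀=13 kN·m at a=4/3 m (b=L-a=8/3):
  θ_2 = (R_Ax²/2 - M_Ax - M₀(x-a))/EI  [x>a] with R_A=13/3, M_A=0 = ((13/3)·(12/5)²/2 - 0·(12/5) - 13·((12/5)-(4/3)))/50000 = -13/468750 rad
Superposition: θ = Σ θ_i = -41/2343750 rad ≈ -0.000017 rad

θ(12/5) = -41/2343750 rad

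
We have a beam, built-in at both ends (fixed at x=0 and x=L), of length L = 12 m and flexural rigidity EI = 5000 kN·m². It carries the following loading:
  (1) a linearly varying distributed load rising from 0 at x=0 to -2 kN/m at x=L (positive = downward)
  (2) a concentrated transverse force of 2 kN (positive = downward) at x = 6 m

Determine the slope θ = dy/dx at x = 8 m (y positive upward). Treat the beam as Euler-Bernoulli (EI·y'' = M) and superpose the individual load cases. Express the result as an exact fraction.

θ(8) = -67/56250 rad

Load 1 — triangular load w₀=-2 kN/m (0→w₀ over full span):
  θ_1 = -w₀(2x(L-x)(L-2x)(x+2L)+x²(L-x)²)/(120LEI) = -(-2)·(2·8·(12-8)·(12-2·8)·(8+2·12)+8²·(12-8)²)/(120·12·5000) = -56/28125 rad
Load 2 — point force P=2 kN at a=6 m (b=L-a=6):
  θ_2 = Pa²(L-x)(2bL-(3b+a)(L-x))/(2L³EI)  [x>a] = 2·6²·(12-8)·(2·6·12-(3·6+6)·(12-8))/(2·12³·5000) = 1/1250 rad
Superposition: θ = Σ θ_i = -67/56250 rad ≈ -0.001191 rad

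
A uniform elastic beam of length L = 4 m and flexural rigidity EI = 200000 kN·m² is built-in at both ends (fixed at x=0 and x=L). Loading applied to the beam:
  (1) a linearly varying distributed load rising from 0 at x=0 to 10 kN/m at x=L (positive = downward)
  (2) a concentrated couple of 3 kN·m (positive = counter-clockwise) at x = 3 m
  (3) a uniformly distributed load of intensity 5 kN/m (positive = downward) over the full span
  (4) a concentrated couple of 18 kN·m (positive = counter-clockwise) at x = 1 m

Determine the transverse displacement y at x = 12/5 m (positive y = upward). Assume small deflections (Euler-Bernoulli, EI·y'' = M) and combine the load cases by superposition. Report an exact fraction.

y(12/5) = -20493/1250000000 m

Load 1 — triangular load w₀=10 kN/m (0→w₀ over full span):
  y_1 = -w₀x²(L-x)²(x+2L)/(120LEI) = -10·(12/5)²·(4-(12/5))²·((12/5)+2·4)/(120·4·200000) = -156/9765625 m
Load 2 — applied couple M₀=3 kN·m at a=3 m (b=L-a=1):
  y_2 = (R_Ax³/6 - M_Ax²/2)/EI  [x≤a] with R_A=27/32, M_A=15/16 = ((27/32)·(12/5)³/6 - (15/16)·(12/5)²/2)/200000 = -189/50000000 m
Load 3 — uniform load w=5 kN/m over full span:
  y_3 = -wx²(L-x)²/(24EI) = -5·(12/5)²·(4-(12/5))²/(24·200000) = -6/390625 m
Load 4 — applied couple M₀=18 kN·m at a=1 m (b=L-a=3):
  y_4 = (R_Ax³/6 - M_Ax²/2 - M₀(x-a)²/2)/EI  [x>a] with R_A=81/16, M_A=-27/8 = ((81/16)·(12/5)³/6 - (-27/8)·(12/5)²/2 - 18·((12/5)-1)²/2)/200000 = 117/6250000 m
Superposition: y = Σ y_i = -20493/1250000000 m ≈ -0.000016 m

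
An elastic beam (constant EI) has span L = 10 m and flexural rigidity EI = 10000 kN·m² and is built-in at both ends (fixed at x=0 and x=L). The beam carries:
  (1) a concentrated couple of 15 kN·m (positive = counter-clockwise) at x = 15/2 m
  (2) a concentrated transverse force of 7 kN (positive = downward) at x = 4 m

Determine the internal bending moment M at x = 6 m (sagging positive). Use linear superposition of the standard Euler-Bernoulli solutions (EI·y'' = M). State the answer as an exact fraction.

M(6) = 17147/2000 kN·m

Load 1 — applied couple M₀=15 kN·m at a=15/2 m (b=L-a=5/2):
  M_1 = R_Ax - M_A  [x≤a] with R_A=27/16, M_A=75/16 = (27/16)·6 - (75/16) = 87/16 kN·m
Load 2 — point force P=7 kN at a=4 m (b=L-a=6):
  M_2 = Pa²(a+3b)(L-x)/L³ - Pa²b/L²  [x>a] = 7·4²·(4+3·6)·(10-6)/10³ - 7·4²·6/10² = 392/125 kN·m
Superposition: M = Σ M_i = 17147/2000 kN·m ≈ 8.573500 kN·m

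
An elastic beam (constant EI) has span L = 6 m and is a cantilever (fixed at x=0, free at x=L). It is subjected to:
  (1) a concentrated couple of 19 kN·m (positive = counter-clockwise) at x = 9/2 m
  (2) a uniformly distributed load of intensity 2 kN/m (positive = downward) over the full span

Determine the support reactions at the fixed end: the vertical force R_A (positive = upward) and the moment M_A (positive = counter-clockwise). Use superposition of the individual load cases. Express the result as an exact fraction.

Load 1 — applied couple M₀=19 kN·m at a=9/2 m (b=L-a=3/2):
  R_A = 0 kN
  M_A = -M₀ = -19 kN·m
Load 2 — uniform load w=2 kN/m over full span:
  R_A = wL = 2·6 = 12 kN
  M_A = wL²/2 = 2·6²/2 = 36 kN·m
Superposition: R_A = 12 kN, M_A = 17 kN·m

R_A = 12 kN, M_A = 17 kN·m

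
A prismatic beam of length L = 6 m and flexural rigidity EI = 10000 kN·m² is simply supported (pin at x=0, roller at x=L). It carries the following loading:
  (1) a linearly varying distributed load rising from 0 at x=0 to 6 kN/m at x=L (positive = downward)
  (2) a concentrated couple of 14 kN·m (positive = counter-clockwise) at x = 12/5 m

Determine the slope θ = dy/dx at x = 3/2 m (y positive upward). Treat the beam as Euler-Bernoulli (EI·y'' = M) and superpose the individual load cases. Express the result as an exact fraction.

θ(3/2) = -47731/32000000 rad

Load 1 — triangular load w₀=6 kN/m (0→w₀ over full span):
  θ_1 = -w₀(7L⁴-30L²x²+15x⁴)/(360LEI) = -6·(7·6⁴-30·6²·(3/2)²+15·(3/2)⁴)/(360·6·10000) = -11943/6400000 rad
Load 2 — applied couple M₀=14 kN·m at a=12/5 m (b=L-a=18/5):
  θ_2 = (M₀x²/(2L)+C₁)/EI  [x≤a] with C₁=M₀(3b²-L²)/(6L)=28/25 = (14·(3/2)²/(2·6)+(28/25))/10000 = 749/2000000 rad
Superposition: θ = Σ θ_i = -47731/32000000 rad ≈ -0.001492 rad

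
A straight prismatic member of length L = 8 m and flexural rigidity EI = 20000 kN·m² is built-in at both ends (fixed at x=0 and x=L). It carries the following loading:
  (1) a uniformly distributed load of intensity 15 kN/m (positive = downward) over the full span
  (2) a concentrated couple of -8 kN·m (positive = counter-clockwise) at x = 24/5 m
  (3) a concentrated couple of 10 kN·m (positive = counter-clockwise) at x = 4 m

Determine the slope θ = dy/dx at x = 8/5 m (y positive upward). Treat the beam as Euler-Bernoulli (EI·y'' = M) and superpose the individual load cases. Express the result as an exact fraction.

θ(8/5) = -4749/1562500 rad

Load 1 — uniform load w=15 kN/m over full span:
  θ_1 = -wx(L-x)(L-2x)/(12EI) = -15·(8/5)·(8-(8/5))·(8-2·(8/5))/(12·20000) = -48/15625 rad
Load 2 — applied couple M₀=-8 kN·m at a=24/5 m (b=L-a=16/5):
  θ_2 = (R_Ax²/2 - M_Ax)/EI  [x≤a] with R_A=-36/25, M_A=-64/25 = ((-36/25)·(8/5)²/2 - (-64/25)·(8/5))/20000 = 44/390625 rad
Load 3 — applied couple M₀=10 kN·m at a=4 m (b=L-a=4):
  θ_3 = (R_Ax²/2 - M_Ax)/EI  [x≤a] with R_A=15/8, M_A=5/2 = ((15/8)·(8/5)²/2 - (5/2)·(8/5))/20000 = -1/12500 rad
Superposition: θ = Σ θ_i = -4749/1562500 rad ≈ -0.003039 rad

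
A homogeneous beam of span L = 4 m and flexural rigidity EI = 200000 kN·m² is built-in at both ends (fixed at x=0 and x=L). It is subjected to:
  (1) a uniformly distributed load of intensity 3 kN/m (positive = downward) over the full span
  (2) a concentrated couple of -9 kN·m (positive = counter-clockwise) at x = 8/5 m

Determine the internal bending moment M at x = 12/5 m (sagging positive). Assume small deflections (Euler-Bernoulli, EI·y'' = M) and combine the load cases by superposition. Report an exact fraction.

Load 1 — uniform load w=3 kN/m over full span:
  M_1 = wLx/2 - wL²/12 - wx²/2 = 3·4·(12/5)/2 - 3·4²/12 - 3·(12/5)²/2 = 44/25 kN·m
Load 2 — applied couple M₀=-9 kN·m at a=8/5 m (b=L-a=12/5):
  M_2 = R_Ax - M_A - M₀  [x>a] with R_A=-81/25, M_A=-27/25 = (-81/25)·(12/5) - (-27/25) - (-9) = 288/125 kN·m
Superposition: M = Σ M_i = 508/125 kN·m ≈ 4.064000 kN·m

M(12/5) = 508/125 kN·m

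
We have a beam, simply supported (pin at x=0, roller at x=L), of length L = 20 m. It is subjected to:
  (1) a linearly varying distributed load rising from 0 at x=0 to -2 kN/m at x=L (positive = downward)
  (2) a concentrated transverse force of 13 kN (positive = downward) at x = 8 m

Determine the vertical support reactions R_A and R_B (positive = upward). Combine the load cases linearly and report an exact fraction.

Load 1 — triangular load w₀=-2 kN/m (0→w₀ over full span):
  R_A = w₀L/6 = (-2)·20/6 = -20/3 kN
  R_B = w₀L/3 = (-2)·20/3 = -40/3 kN
Load 2 — point force P=13 kN at a=8 m (b=L-a=12):
  R_A = Pb/L = 13·12/20 = 39/5 kN
  R_B = Pa/L = 13·8/20 = 26/5 kN
Superposition: R_A = 17/15 kN, R_B = -122/15 kN

R_A = 17/15 kN, R_B = -122/15 kN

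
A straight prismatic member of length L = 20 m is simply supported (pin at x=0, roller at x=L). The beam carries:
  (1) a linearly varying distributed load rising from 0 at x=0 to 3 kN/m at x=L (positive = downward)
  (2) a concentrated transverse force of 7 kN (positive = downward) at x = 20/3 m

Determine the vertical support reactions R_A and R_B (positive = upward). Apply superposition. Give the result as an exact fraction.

Load 1 — triangular load w₀=3 kN/m (0→w₀ over full span):
  R_A = w₀L/6 = 3·20/6 = 10 kN
  R_B = w₀L/3 = 3·20/3 = 20 kN
Load 2 — point force P=7 kN at a=20/3 m (b=L-a=40/3):
  R_A = Pb/L = 7·(40/3)/20 = 14/3 kN
  R_B = Pa/L = 7·(20/3)/20 = 7/3 kN
Superposition: R_A = 44/3 kN, R_B = 67/3 kN

R_A = 44/3 kN, R_B = 67/3 kN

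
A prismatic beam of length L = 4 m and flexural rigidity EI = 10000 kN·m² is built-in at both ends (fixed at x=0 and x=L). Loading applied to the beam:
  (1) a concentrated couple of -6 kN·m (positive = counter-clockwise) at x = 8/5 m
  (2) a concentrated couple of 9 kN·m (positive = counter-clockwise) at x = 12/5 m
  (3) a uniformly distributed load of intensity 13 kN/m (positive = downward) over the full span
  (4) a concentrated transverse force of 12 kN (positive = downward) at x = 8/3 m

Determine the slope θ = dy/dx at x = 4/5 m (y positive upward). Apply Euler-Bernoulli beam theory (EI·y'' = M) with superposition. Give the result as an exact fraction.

θ(4/5) = -3476/3515625 rad

Load 1 — applied couple M₀=-6 kN·m at a=8/5 m (b=L-a=12/5):
  θ_1 = (R_Ax²/2 - M_Ax)/EI  [x≤a] with R_A=-54/25, M_A=-18/25 = ((-54/25)·(4/5)²/2 - (-18/25)·(4/5))/10000 = -9/781250 rad
Load 2 — applied couple M₀=9 kN·m at a=12/5 m (b=L-a=8/5):
  θ_2 = (R_Ax²/2 - M_Ax)/EI  [x≤a] with R_A=81/25, M_A=72/25 = ((81/25)·(4/5)²/2 - (72/25)·(4/5))/10000 = -99/781250 rad
Load 3 — uniform load w=13 kN/m over full span:
  θ_3 = -wx(L-x)(L-2x)/(12EI) = -13·(4/5)·(4-(4/5))·(4-2·(4/5))/(12·10000) = -52/78125 rad
Load 4 — point force P=12 kN at a=8/3 m (b=L-a=4/3):
  θ_4 = -Pb²x(2aL-(3a+b)x)/(2L³EI)  [x≤a] = -12·(4/3)²·(4/5)·(2·(8/3)·4-(3·(8/3)+(4/3))·(4/5))/(2·4³·10000) = -26/140625 rad
Superposition: θ = Σ θ_i = -3476/3515625 rad ≈ -0.000989 rad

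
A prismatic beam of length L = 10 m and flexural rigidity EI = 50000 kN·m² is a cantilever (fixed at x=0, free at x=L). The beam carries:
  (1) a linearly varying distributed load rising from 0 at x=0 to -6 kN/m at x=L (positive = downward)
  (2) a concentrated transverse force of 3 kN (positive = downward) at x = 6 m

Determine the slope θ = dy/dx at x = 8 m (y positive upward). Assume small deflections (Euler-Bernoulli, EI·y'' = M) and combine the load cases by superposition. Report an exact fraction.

θ(8) = 1721/125000 rad

Load 1 — triangular load w₀=-6 kN/m (0→w₀ over full span):
  θ_1 = (w₀Lx²/4-w₀L²x/3-w₀x⁴/(24L))/EI = ((-6)·10·8²/4-(-6)·10²·8/3-(-6)·8⁴/(24·10))/50000 = 232/15625 rad
Load 2 — point force P=3 kN at a=6 m (b=L-a=4):
  θ_2 = -Pa²/(2EI)  [x>a] = -3·6²/(2·50000) = -27/25000 rad
Superposition: θ = Σ θ_i = 1721/125000 rad ≈ 0.013768 rad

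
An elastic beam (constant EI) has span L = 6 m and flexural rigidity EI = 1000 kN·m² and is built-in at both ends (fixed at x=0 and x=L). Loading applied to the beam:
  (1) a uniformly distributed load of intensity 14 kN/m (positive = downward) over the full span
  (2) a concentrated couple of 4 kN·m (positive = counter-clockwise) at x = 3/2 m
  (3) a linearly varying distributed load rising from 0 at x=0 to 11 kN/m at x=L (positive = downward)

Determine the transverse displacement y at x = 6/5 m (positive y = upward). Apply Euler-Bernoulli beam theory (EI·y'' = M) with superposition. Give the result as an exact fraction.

Load 1 — uniform load w=14 kN/m over full span:
  y_1 = -wx²(L-x)²/(24EI) = -14·(6/5)²·(6-(6/5))²/(24·1000) = -1512/78125 m
Load 2 — applied couple M₀=4 kN·m at a=3/2 m (b=L-a=9/2):
  y_2 = (R_Ax³/6 - M_Ax²/2)/EI  [x≤a] with R_A=3/4, M_A=-3/4 = ((3/4)·(6/5)³/6 - (-3/4)·(6/5)²/2)/1000 = 189/250000 m
Load 3 — triangular load w₀=11 kN/m (0→w₀ over full span):
  y_3 = -w₀x²(L-x)²(x+2L)/(120LEI) = -11·(6/5)²·(6-(6/5))²·((6/5)+2·6)/(120·6·1000) = -13068/1953125 m
Superposition: y = Σ y_i = -790263/31250000 m ≈ -0.025288 m

y(6/5) = -790263/31250000 m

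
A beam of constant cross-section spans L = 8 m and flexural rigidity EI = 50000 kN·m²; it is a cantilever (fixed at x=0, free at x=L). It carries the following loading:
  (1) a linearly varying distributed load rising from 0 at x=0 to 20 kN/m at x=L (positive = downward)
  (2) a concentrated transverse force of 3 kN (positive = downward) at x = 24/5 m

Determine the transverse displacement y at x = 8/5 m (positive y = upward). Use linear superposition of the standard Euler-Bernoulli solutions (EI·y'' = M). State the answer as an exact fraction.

Load 1 — triangular load w₀=20 kN/m (0→w₀ over full span):
  y_1 = (w₀Lx³/12-w₀L²x²/6-w₀x⁵/(120L))/EI = (20·8·(8/5)³/12-20·8²·(8/5)²/6-20·(8/5)⁵/(120·8))/50000 = -288128/29296875 m
Load 2 — point force P=3 kN at a=24/5 m (b=L-a=16/5):
  y_2 = -Px²(3a-x)/(6EI)  [x≤a] = -3·(8/5)²·(3·(24/5)-(8/5))/(6·50000) = -128/390625 m
Superposition: y = Σ y_i = -297728/29296875 m ≈ -0.010162 m

y(8/5) = -297728/29296875 m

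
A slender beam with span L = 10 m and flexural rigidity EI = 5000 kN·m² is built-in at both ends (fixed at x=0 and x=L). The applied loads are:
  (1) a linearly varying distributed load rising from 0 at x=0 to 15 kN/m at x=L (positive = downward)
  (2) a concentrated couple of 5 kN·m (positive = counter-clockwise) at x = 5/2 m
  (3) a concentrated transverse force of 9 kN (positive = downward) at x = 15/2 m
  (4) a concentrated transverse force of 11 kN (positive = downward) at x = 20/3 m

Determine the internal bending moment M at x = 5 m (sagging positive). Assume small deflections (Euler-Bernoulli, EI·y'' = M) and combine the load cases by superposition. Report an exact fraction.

M(5) = 5605/144 kN·m

Load 1 — triangular load w₀=15 kN/m (0→w₀ over full span):
  M_1 = 3w₀Lx/20 - w₀L²/30 - w₀x³/(6L) = 3·15·10·5/20 - 15·10²/30 - 15·5³/(6·10) = 125/4 kN·m
Load 2 — applied couple M₀=5 kN·m at a=5/2 m (b=L-a=15/2):
  M_2 = R_Ax - M_A - M₀  [x>a] with R_A=9/16, M_A=-15/16 = (9/16)·5 - (-15/16) - 5 = -5/4 kN·m
Load 3 — point force P=9 kN at a=15/2 m (b=L-a=5/2):
  M_3 = Pb²(3a+b)x/L³ - Pab²/L²  [x≤a] = 9·(5/2)²·(3·(15/2)+(5/2))·5/10³ - 9·(15/2)·(5/2)²/10² = 45/16 kN·m
Load 4 — point force P=11 kN at a=20/3 m (b=L-a=10/3):
  M_4 = Pb²(3a+b)x/L³ - Pab²/L²  [x≤a] = 11·(10/3)²·(3·(20/3)+(10/3))·5/10³ - 11·(20/3)·(10/3)²/10² = 55/9 kN·m
Superposition: M = Σ M_i = 5605/144 kN·m ≈ 38.923611 kN·m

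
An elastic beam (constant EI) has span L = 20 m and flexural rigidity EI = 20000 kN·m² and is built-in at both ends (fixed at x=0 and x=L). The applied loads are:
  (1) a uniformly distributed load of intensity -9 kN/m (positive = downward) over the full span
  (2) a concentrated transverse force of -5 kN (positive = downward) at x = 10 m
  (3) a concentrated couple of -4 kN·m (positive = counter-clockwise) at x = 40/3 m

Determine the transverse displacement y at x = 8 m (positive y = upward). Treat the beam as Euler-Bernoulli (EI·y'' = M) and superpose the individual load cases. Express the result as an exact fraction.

y(8) = 10301/56250 m

Load 1 — uniform load w=-9 kN/m over full span:
  y_1 = -wx²(L-x)²/(24EI) = -(-9)·8²·(20-8)²/(24·20000) = 108/625 m
Load 2 — point force P=-5 kN at a=10 m (b=L-a=10):
  y_2 = -Pb²x²(3aL-(3a+b)x)/(6L³EI)  [x≤a] = -(-5)·10²·8²·(3·10·20-(3·10+10)·8)/(6·20³·20000) = 7/750 m
Load 3 — applied couple M₀=-4 kN·m at a=40/3 m (b=L-a=20/3):
  y_3 = (R_Ax³/6 - M_Ax²/2)/EI  [x≤a] with R_A=-4/15, M_A=-4/3 = ((-4/15)·8³/6 - (-4/3)·8²/2)/20000 = 28/28125 m
Superposition: y = Σ y_i = 10301/56250 m ≈ 0.183129 m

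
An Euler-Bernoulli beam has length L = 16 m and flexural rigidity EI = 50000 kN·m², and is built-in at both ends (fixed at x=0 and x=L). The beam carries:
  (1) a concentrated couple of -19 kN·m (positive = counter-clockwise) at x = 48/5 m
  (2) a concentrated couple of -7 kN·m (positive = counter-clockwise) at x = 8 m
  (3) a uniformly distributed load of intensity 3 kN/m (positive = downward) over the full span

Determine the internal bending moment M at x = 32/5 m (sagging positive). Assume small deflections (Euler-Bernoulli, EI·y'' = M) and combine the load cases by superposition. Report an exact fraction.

M(32/5) = 10423/500 kN·m

Load 1 — applied couple M₀=-19 kN·m at a=48/5 m (b=L-a=32/5):
  M_1 = R_Ax - M_A  [x≤a] with R_A=-171/100, M_A=-152/25 = (-171/100)·(32/5) - (-152/25) = -608/125 kN·m
Load 2 — applied couple M₀=-7 kN·m at a=8 m (b=L-a=8):
  M_2 = R_Ax - M_A  [x≤a] with R_A=-21/32, M_A=-7/4 = (-21/32)·(32/5) - (-7/4) = -49/20 kN·m
Load 3 — uniform load w=3 kN/m over full span:
  M_3 = wLx/2 - wL²/12 - wx²/2 = 3·16·(32/5)/2 - 3·16²/12 - 3·(32/5)²/2 = 704/25 kN·m
Superposition: M = Σ M_i = 10423/500 kN·m ≈ 20.846000 kN·m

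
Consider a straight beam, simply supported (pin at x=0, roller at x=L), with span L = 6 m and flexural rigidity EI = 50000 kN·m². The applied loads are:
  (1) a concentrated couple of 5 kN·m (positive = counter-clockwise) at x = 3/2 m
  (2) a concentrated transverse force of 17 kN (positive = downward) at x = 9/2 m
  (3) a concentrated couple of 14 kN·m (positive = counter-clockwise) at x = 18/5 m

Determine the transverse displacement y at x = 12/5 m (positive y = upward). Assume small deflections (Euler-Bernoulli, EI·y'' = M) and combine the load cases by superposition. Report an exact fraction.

Load 1 — applied couple M₀=5 kN·m at a=3/2 m (b=L-a=9/2):
  y_1 = (M₀x³/(6L)-M₀(x-a)²/2+C₁x)/EI  [x>a] with C₁=M₀(3b²-L²)/(6L)=55/16 = (5·(12/5)³/(6·6)-5·((12/5)-(3/2))²/2+(55/16)·(12/5))/50000 = 1629/10000000 m
Load 2 — point force P=17 kN at a=9/2 m (b=L-a=3/2):
  y_2 = -Pbx(L²-b²-x²)/(6LEI)  [x≤a] = -17·(3/2)·(12/5)·(6²-(3/2)²-(12/5)²)/(6·6·50000) = -47583/50000000 m
Load 3 — applied couple M₀=14 kN·m at a=18/5 m (b=L-a=12/5):
  y_3 = (M₀x³/(6L)+C₁x)/EI  [x≤a] with C₁=M₀(3b²-L²)/(6L)=-182/25 = (14·(12/5)³/(6·6)+(-182/25)·(12/5))/50000 = -189/781250 m
Superposition: y = Σ y_i = -25767/25000000 m ≈ -0.001031 m

y(12/5) = -25767/25000000 m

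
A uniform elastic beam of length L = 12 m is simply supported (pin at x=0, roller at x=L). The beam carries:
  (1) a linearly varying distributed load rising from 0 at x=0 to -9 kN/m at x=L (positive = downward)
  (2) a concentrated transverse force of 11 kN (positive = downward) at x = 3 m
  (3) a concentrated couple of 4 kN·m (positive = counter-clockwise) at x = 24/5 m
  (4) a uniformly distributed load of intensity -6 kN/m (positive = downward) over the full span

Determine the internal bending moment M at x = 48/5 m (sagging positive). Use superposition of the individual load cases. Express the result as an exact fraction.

M(48/5) = -15691/125 kN·m

Load 1 — triangular load w₀=-9 kN/m (0→w₀ over full span):
  M_1 = w₀Lx/6 - w₀x³/(6L) = (-9)·12·(48/5)/6 - (-9)·(48/5)³/(6·12) = -7776/125 kN·m
Load 2 — point force P=11 kN at a=3 m (b=L-a=9):
  M_2 = Pa(L-x)/L  [x>a] = 11·3·(12-(48/5))/12 = 33/5 kN·m
Load 3 — applied couple M₀=4 kN·m at a=24/5 m (b=L-a=36/5):
  M_3 = M₀x/L - M₀  [x>a] = 4·(48/5)/12 - 4 = -4/5 kN·m
Load 4 — uniform load w=-6 kN/m over full span:
  M_4 = wx(L-x)/2 = (-6)·(48/5)·(12-(48/5))/2 = -1728/25 kN·m
Superposition: M = Σ M_i = -15691/125 kN·m ≈ -125.528000 kN·m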